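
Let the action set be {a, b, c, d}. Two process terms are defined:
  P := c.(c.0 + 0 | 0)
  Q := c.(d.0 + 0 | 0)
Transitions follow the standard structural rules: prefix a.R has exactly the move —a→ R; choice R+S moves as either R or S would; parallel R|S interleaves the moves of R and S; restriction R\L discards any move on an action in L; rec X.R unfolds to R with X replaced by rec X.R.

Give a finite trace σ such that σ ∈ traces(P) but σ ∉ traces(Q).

cc

P's transition system — 3 states:
  u0 = c.(c.0 + 0 | 0) ⊢ =c=> u1
  u1 = c.0 + 0 | 0 ⊢ =c=> u2
  u2 = 0 ⊢ stopped
Q's transition system — 3 states:
  v0 = c.(d.0 + 0 | 0) ⊢ =c=> v1
  v1 = d.0 + 0 | 0 ⊢ =d=> v2
  v2 = 0 ⊢ stopped
Run σ = ⟨cc⟩ on P: start {u0}
  after c @ step 1: {u1}
  after c @ step 2: {u2}
  ✓ P
Run σ = ⟨cc⟩ on Q: start {v0}
  after c @ step 1: {v1}
  after c @ step 2: ∅  — Q cannot continue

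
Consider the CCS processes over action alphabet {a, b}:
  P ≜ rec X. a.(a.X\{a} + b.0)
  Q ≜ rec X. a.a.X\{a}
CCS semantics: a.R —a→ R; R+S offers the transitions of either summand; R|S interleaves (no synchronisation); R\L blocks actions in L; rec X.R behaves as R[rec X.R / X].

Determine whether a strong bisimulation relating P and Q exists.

LTS(P): 4 reachable states
  u0 = rec X. a.(a.X\{a} + b.0) :: -a-> u1
  u1 = a.(rec X. a.(a.X\{a} + b.0))\{a} + b.0 :: -a-> u2, -b-> u3
  u2 = (rec X. a.(a.X\{a} + b.0))\{a} :: stopped
  u3 = 0 :: stopped
LTS(Q): 3 reachable states
  v0 = rec X. a.a.X\{a} :: -a-> v1
  v1 = a.(rec X. a.a.X\{a})\{a} :: -a-> v2
  v2 = (rec X. a.a.X\{a})\{a} :: stopped
Bisimilarity quotient blocks:
  B0 = {u0}
  B1 = {u1}
  B2 = {u2, u3, v2}
  B3 = {v0}
  B4 = {v1}
u0 ∈ B0, v0 ∈ B3 → different blocks

NO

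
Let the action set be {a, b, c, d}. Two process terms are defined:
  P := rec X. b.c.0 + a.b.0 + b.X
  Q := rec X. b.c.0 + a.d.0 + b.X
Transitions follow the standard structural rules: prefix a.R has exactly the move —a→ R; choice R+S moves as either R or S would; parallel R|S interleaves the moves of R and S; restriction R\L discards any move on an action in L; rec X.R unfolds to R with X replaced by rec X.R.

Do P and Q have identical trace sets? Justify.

LTS(P): 4 reachable states
  u0 = rec X. b.c.0 + a.b.0 + b.X → —a→ u1, —b→ u0, —b→ u2
  u1 = b.0 → —b→ u3
  u2 = c.0 → —c→ u3
  u3 = 0 → ∅
LTS(Q): 4 reachable states
  v0 = rec X. b.c.0 + a.d.0 + b.X → —a→ v1, —b→ v0, —b→ v2
  v1 = d.0 → —d→ v3
  v2 = c.0 → —c→ v3
  v3 = 0 → ∅
Executing ab from P (initial set {u0}):
  after a @ step 1: {u1}
  after b @ step 2: {u3}
  P completes σ.
Executing ab from Q (initial set {v0}):
  after a @ step 1: {v1}
  after b @ step 2: no successor for Q

NO — witness ⟨ab⟩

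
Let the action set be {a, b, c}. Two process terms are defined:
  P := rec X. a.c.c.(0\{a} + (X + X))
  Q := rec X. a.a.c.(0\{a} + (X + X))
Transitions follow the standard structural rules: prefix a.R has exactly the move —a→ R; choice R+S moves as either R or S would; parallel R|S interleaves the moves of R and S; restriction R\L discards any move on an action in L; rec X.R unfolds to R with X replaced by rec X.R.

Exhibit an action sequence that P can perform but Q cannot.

ac

LTS(P): 4 reachable states
  m0 = rec X. a.c.c.(0\{a} + (X + X)) :: -a-> m1
  m1 = c.c.(0\{a} + ((rec X. a.c.c.(0\{a} + (X + X))) + (rec X. a.c.c.(0\{a} + (X + X))))) :: -c-> m2
  m2 = c.(0\{a} + ((rec X. a.c.c.(0\{a} + (X + X))) + (rec X. a.c.c.(0\{a} + (X + X))))) :: -c-> m3
  m3 = 0\{a} + ((rec X. a.c.c.(0\{a} + (X + X))) + (rec X. a.c.c.(0\{a} + (X + X)))) :: -a-> m1
LTS(Q): 4 reachable states
  n0 = rec X. a.a.c.(0\{a} + (X + X)) :: -a-> n1
  n1 = a.c.(0\{a} + ((rec X. a.a.c.(0\{a} + (X + X))) + (rec X. a.a.c.(0\{a} + (X + X))))) :: -a-> n2
  n2 = c.(0\{a} + ((rec X. a.a.c.(0\{a} + (X + X))) + (rec X. a.a.c.(0\{a} + (X + X))))) :: -c-> n3
  n3 = 0\{a} + ((rec X. a.a.c.(0\{a} + (X + X))) + (rec X. a.a.c.(0\{a} + (X + X)))) :: -a-> n1
Run σ = ⟨ac⟩ on P: start {m0}
  step 1 (a): {m1}
  step 2 (c): {m2}
  ✓ P
Run σ = ⟨ac⟩ on Q: start {n0}
  step 1 (a): {n1}
  step 2 (c): ∅  — Q cannot continue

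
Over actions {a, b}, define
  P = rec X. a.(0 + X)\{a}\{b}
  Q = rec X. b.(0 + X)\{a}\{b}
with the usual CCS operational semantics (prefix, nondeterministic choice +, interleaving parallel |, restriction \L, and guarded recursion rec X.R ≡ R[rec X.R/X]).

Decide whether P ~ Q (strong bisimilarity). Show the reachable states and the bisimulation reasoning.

Reachable graph of P (2 states):
  m0 = rec X. a.(0 + X)\{a}\{b} :: -a-> m1
  m1 = (0 + (rec X. a.(0 + X)\{a}\{b}))\{a}\{b} :: ·
Reachable graph of Q (2 states):
  n0 = rec X. b.(0 + X)\{a}\{b} :: -b-> n1
  n1 = (0 + (rec X. b.(0 + X)\{a}\{b}))\{a}\{b} :: ·
Bisimilarity quotient blocks:
  B0 = {m0}
  B1 = {m1, n1}
  B2 = {n0}
m0 ∈ B0, n0 ∈ B2 → different blocks

not bisimilar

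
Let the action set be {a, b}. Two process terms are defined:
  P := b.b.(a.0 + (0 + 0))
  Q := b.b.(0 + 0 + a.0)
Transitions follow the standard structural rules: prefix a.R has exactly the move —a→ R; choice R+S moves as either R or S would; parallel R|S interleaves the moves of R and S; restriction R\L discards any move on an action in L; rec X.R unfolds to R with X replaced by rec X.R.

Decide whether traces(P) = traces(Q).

traces(P) = traces(Q)

LTS(P): 4 reachable states
  s0 = b.b.(a.0 + (0 + 0)) ⊢ =b=> s1
  s1 = b.(a.0 + (0 + 0)) ⊢ =b=> s2
  s2 = a.0 + (0 + 0) ⊢ =a=> s3
  s3 = 0 ⊢ deadlocked
LTS(Q): 4 reachable states
  t0 = b.b.(0 + 0 + a.0) ⊢ =b=> t1
  t1 = b.(0 + 0 + a.0) ⊢ =b=> t2
  t2 = 0 + 0 + a.0 ⊢ =a=> t3
  t3 = 0 ⊢ deadlocked
Partition-refinement fixed point:
  B0 = {s0, t0}
  B1 = {s1, t1}
  B2 = {s2, t2}
  B3 = {s3, t3}
s0 ∈ B0, t0 ∈ B0 → same block
Bisimilar ⇒ trace-equivalent.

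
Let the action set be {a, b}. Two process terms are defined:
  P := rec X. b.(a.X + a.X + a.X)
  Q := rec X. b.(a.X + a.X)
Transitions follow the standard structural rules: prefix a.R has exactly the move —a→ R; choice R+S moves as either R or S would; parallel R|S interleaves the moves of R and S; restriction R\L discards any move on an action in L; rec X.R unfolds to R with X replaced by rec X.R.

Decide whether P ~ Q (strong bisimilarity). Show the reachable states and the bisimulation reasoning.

bisimilar

LTS(P): 2 reachable states
  p0 = rec X. b.(a.X + a.X + a.X) | --b--▸ p1
  p1 = a.(rec X. b.(a.X + a.X + a.X)) + a.(rec X. b.(a.X + a.X + a.X)) + a.(rec X. b.(a.X + a.X + a.X)) | --a--▸ p0
LTS(Q): 2 reachable states
  q0 = rec X. b.(a.X + a.X) | --b--▸ q1
  q1 = a.(rec X. b.(a.X + a.X)) + a.(rec X. b.(a.X + a.X)) | --a--▸ q0
Bisimilarity quotient blocks:
  B0 = {p0, q0}
  B1 = {p1, q1}
p0 ∈ B0, q0 ∈ B0 → same block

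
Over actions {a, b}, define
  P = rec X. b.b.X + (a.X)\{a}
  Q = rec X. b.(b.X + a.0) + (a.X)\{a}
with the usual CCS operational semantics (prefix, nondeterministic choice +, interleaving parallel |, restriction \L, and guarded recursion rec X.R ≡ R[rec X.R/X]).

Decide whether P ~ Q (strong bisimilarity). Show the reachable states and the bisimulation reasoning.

NO

Reachable graph of P (2 states):
  s0 = rec X. b.b.X + (a.X)\{a} ⊢ ··b··> s1
  s1 = b.(rec X. b.b.X + (a.X)\{a}) ⊢ ··b··> s0
Reachable graph of Q (3 states):
  t0 = rec X. b.(b.X + a.0) + (a.X)\{a} ⊢ ··b··> t1
  t1 = b.(rec X. b.(b.X + a.0) + (a.X)\{a}) + a.0 ⊢ ··a··> t2, ··b··> t0
  t2 = 0 ⊢ ·
Bisimilarity quotient blocks:
  B0 = {s0, s1}
  B1 = {t0}
  B2 = {t1}
  B3 = {t2}
s0 ∈ B0, t0 ∈ B1 → different blocks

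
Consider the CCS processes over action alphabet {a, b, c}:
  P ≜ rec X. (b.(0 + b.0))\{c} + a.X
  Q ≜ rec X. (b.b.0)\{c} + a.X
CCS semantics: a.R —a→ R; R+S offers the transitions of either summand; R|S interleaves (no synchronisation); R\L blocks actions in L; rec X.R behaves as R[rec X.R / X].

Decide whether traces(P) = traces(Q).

Reachable graph of P (3 states):
  u0 = rec X. (b.(0 + b.0))\{c} + a.X ⊢ =a=> u0, =b=> u1
  u1 = (0 + b.0)\{c} ⊢ =b=> u2
  u2 = 0\{c} ⊢ deadlocked
Reachable graph of Q (3 states):
  v0 = rec X. (b.b.0)\{c} + a.X ⊢ =a=> v0, =b=> v1
  v1 = (b.0)\{c} ⊢ =b=> v2
  v2 = 0\{c} ⊢ deadlocked
Partition-refinement fixed point:
  B0 = {u0, v0}
  B1 = {u1, v1}
  B2 = {u2, v2}
u0 ∈ B0, v0 ∈ B0 → same block
Bisimilar ⇒ trace-equivalent.

traces(P) = traces(Q)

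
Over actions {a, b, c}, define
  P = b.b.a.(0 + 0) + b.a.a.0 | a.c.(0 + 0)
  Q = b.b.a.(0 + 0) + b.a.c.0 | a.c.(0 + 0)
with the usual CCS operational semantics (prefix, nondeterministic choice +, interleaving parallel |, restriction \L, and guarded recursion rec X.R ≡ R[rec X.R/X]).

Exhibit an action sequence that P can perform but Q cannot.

abaa

Reachable graph of P (15 states):
  u0 = b.b.a.(0 + 0) + b.a.a.0 | a.c.(0 + 0) | —a→ u1, —b→ u2, —b→ u3
  u1 = b.a.a.0 | c.(0 + 0) | —b→ u4, —c→ u5
  u2 = a.a.0 | a.c.(0 + 0) | —a→ u4, —a→ u6
  u3 = b.a.(0 + 0) | —b→ u7
  u4 = a.a.0 | c.(0 + 0) | —a→ u8, —c→ u9
  u5 = b.a.a.0 | (0 + 0) | —b→ u9
  u6 = a.0 | a.c.(0 + 0) | —a→ u10, —a→ u8
  u7 = a.(0 + 0) | —a→ u11
  u8 = a.0 | c.(0 + 0) | —a→ u12, —c→ u13
  u9 = a.a.0 | (0 + 0) | —a→ u13
  u10 = 0 | a.c.(0 + 0) | —a→ u12
  u11 = 0 + 0 | (no moves)
  u12 = 0 | c.(0 + 0) | —c→ u14
  u13 = a.0 | (0 + 0) | —a→ u14
  u14 = 0 | (0 + 0) | (no moves)
Reachable graph of Q (15 states):
  v0 = b.b.a.(0 + 0) + b.a.c.0 | a.c.(0 + 0) | —a→ v1, —b→ v2, —b→ v3
  v1 = b.a.c.0 | c.(0 + 0) | —b→ v4, —c→ v5
  v2 = a.c.0 | a.c.(0 + 0) | —a→ v4, —a→ v6
  v3 = b.a.(0 + 0) | —b→ v7
  v4 = a.c.0 | c.(0 + 0) | —a→ v8, —c→ v9
  v5 = b.a.c.0 | (0 + 0) | —b→ v9
  v6 = c.0 | a.c.(0 + 0) | —a→ v8, —c→ v10
  v7 = a.(0 + 0) | —a→ v11
  v8 = c.0 | c.(0 + 0) | —c→ v12, —c→ v13
  v9 = a.c.0 | (0 + 0) | —a→ v13
  v10 = 0 | a.c.(0 + 0) | —a→ v12
  v11 = 0 + 0 | (no moves)
  v12 = 0 | c.(0 + 0) | —c→ v14
  v13 = c.0 | (0 + 0) | —c→ v14
  v14 = 0 | (0 + 0) | (no moves)
Executing abaa from P (initial set {u0}):
  after a @ step 1: {u1}
  after b @ step 2: {u4}
  after a @ step 3: {u8}
  after a @ step 4: {u12}
  — P admits the full trace.
Executing abaa from Q (initial set {v0}):
  after a @ step 1: {v1}
  after b @ step 2: {v4}
  after a @ step 3: {v8}
  after a @ step 4: no successor for Q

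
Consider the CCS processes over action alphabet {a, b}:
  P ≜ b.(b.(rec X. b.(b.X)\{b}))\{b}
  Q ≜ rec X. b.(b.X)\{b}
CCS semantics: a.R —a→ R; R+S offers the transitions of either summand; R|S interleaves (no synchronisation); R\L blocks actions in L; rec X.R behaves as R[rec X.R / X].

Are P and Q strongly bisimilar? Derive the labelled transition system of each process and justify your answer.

P's transition system — 2 states:
  s0 = b.(b.(rec X. b.(b.X)\{b}))\{b} ⊢ ··b··> s1
  s1 = (b.(rec X. b.(b.X)\{b}))\{b} ⊢ (no moves)
Q's transition system — 2 states:
  t0 = rec X. b.(b.X)\{b} ⊢ ··b··> t1
  t1 = (b.(rec X. b.(b.X)\{b}))\{b} ⊢ (no moves)
Coarsest stable partition (strong bisimilarity classes):
  B0 = {s0, t0}
  B1 = {s1, t1}
s0 ∈ B0, t0 ∈ B0 → same block

bisimilar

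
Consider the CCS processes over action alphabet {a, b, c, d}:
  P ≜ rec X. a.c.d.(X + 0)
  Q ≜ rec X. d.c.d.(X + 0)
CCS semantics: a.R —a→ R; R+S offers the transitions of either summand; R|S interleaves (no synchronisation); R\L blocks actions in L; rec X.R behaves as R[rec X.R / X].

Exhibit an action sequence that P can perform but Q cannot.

LTS(P): 4 reachable states
  s0 = rec X. a.c.d.(X + 0) | --a--▸ s1
  s1 = c.d.((rec X. a.c.d.(X + 0)) + 0) | --c--▸ s2
  s2 = d.((rec X. a.c.d.(X + 0)) + 0) | --d--▸ s3
  s3 = (rec X. a.c.d.(X + 0)) + 0 | --a--▸ s1
LTS(Q): 4 reachable states
  t0 = rec X. d.c.d.(X + 0) | --d--▸ t1
  t1 = c.d.((rec X. d.c.d.(X + 0)) + 0) | --c--▸ t2
  t2 = d.((rec X. d.c.d.(X + 0)) + 0) | --d--▸ t3
  t3 = (rec X. d.c.d.(X + 0)) + 0 | --d--▸ t1
Run σ = ⟨a⟩ on P: start {s0}
  step 1 (a): {s1}
  ✓ P
Run σ = ⟨a⟩ on Q: start {t0}
  step 1 (a): no successor for Q

a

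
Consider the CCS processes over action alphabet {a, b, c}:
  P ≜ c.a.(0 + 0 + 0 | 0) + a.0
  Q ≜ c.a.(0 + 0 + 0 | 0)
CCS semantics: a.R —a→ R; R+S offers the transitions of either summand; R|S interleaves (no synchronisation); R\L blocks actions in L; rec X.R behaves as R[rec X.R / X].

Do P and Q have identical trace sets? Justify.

NO — witness ⟨a⟩

P's transition system — 4 states:
  m0 = c.a.(0 + 0 + 0 | 0) + a.0 has moves —a→ m1, —c→ m2
  m1 = 0 has moves ∅
  m2 = a.(0 + 0 + 0 | 0) has moves —a→ m3
  m3 = 0 + 0 + 0 | 0 has moves ∅
Q's transition system — 3 states:
  n0 = c.a.(0 + 0 + 0 | 0) has moves —c→ n1
  n1 = a.(0 + 0 + 0 | 0) has moves —a→ n2
  n2 = 0 + 0 + 0 | 0 has moves ∅
Executing a from P (initial set {m0}):
  [1] a ⇒ {m1}
  — P admits the full trace.
Executing a from Q (initial set {n0}):
  [1] a ⇒ ∅  — Q cannot continue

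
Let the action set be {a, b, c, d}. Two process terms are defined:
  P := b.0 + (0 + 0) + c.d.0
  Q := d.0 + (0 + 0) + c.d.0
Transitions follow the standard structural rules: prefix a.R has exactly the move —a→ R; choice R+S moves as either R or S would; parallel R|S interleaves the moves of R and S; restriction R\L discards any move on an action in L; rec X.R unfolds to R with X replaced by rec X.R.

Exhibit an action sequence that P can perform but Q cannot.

b

P's transition system — 3 states:
  p0 = b.0 + (0 + 0) + c.d.0 :: —b→ p1, —c→ p2
  p1 = 0 :: stopped
  p2 = d.0 :: —d→ p1
Q's transition system — 3 states:
  q0 = d.0 + (0 + 0) + c.d.0 :: —c→ q1, —d→ q2
  q1 = d.0 :: —d→ q2
  q2 = 0 :: stopped
Executing b from P (initial set {p0}):
  after b @ step 1: {p1}
  — P admits the full trace.
Executing b from Q (initial set {q0}):
  after b @ step 1: ∅ (Q stuck)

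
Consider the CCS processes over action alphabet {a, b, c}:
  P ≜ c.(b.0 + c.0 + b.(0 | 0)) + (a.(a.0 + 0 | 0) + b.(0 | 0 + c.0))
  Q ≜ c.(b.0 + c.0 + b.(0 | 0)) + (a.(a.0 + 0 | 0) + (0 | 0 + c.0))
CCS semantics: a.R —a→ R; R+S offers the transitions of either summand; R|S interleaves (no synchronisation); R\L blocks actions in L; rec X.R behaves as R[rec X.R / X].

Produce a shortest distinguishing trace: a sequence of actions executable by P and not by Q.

b

P's transition system — 6 states:
  p0 = c.(b.0 + c.0 + b.(0 | 0)) + (a.(a.0 + 0 | 0) + b.(0 | 0 + c.0)) ⊢ -a-> p1, -b-> p2, -c-> p3
  p1 = a.0 + 0 | 0 ⊢ -a-> p4
  p2 = 0 | 0 + c.0 ⊢ -c-> p4
  p3 = b.0 + c.0 + b.(0 | 0) ⊢ -b-> p4, -b-> p5, -c-> p4
  p4 = 0 ⊢ ·
  p5 = 0 | 0 ⊢ ·
Q's transition system — 5 states:
  q0 = c.(b.0 + c.0 + b.(0 | 0)) + (a.(a.0 + 0 | 0) + (0 | 0 + c.0)) ⊢ -a-> q1, -c-> q2, -c-> q3
  q1 = a.0 + 0 | 0 ⊢ -a-> q2
  q2 = 0 ⊢ ·
  q3 = b.0 + c.0 + b.(0 | 0) ⊢ -b-> q2, -b-> q4, -c-> q2
  q4 = 0 | 0 ⊢ ·
Executing b from P (initial set {p0}):
  step 1 (b): {p2}
  P completes σ.
Executing b from Q (initial set {q0}):
  step 1 (b): no successor for Q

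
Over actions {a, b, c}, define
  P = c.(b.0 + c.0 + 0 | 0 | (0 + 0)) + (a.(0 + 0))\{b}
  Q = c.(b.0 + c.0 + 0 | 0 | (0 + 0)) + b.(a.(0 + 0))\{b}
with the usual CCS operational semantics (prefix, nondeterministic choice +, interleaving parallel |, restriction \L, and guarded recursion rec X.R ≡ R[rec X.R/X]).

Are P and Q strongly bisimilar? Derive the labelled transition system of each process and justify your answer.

not bisimilar

LTS(P): 4 reachable states
  p0 = c.(b.0 + c.0 + 0 | 0 | (0 + 0)) + (a.(0 + 0))\{b} → ··a··> p1, ··c··> p2
  p1 = (0 + 0)\{b} → deadlocked
  p2 = b.0 + c.0 + 0 | 0 | (0 + 0) → ··b··> p3, ··c··> p3
  p3 = 0 → deadlocked
LTS(Q): 5 reachable states
  q0 = c.(b.0 + c.0 + 0 | 0 | (0 + 0)) + b.(a.(0 + 0))\{b} → ··b··> q1, ··c··> q2
  q1 = (a.(0 + 0))\{b} → ··a··> q3
  q2 = b.0 + c.0 + 0 | 0 | (0 + 0) → ··b··> q4, ··c··> q4
  q3 = (0 + 0)\{b} → deadlocked
  q4 = 0 → deadlocked
Coarsest stable partition (strong bisimilarity classes):
  B0 = {p0}
  B1 = {p2, q2}
  B2 = {p1, p3, q3, q4}
  B3 = {q0}
  B4 = {q1}
p0 ∈ B0, q0 ∈ B3 → different blocks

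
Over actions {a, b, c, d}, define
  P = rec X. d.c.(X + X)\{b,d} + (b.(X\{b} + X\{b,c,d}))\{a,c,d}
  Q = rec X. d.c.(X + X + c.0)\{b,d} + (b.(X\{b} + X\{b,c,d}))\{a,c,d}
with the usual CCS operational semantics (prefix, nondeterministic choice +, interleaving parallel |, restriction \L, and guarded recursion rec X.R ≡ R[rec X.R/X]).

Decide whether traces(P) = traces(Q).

LTS(P): 4 reachable states
  s0 = rec X. d.c.(X + X)\{b,d} + (b.(X\{b} + X\{b,c,d}))\{a,c,d} | -b-> s1, -d-> s2
  s1 = ((rec X. d.c.(X + X)\{b,d} + (b.(X\{b} + X\{b,c,d}))\{a,c,d})\{b} + (rec X. d.c.(X + X)\{b,d} + (b.(X\{b} + X\{b,c,d}))\{a,c,d})\{b,c,d})\{a,c,d} | (no moves)
  s2 = c.((rec X. d.c.(X + X)\{b,d} + (b.(X\{b} + X\{b,c,d}))\{a,c,d}) + (rec X. d.c.(X + X)\{b,d} + (b.(X\{b} + X\{b,c,d}))\{a,c,d}))\{b,d} | -c-> s3
  s3 = ((rec X. d.c.(X + X)\{b,d} + (b.(X\{b} + X\{b,c,d}))\{a,c,d}) + (rec X. d.c.(X + X)\{b,d} + (b.(X\{b} + X\{b,c,d}))\{a,c,d}))\{b,d} | (no moves)
LTS(Q): 5 reachable states
  t0 = rec X. d.c.(X + X + c.0)\{b,d} + (b.(X\{b} + X\{b,c,d}))\{a,c,d} | -b-> t1, -d-> t2
  t1 = ((rec X. d.c.(X + X + c.0)\{b,d} + (b.(X\{b} + X\{b,c,d}))\{a,c,d})\{b} + (rec X. d.c.(X + X + c.0)\{b,d} + (b.(X\{b} + X\{b,c,d}))\{a,c,d})\{b,c,d})\{a,c,d} | (no moves)
  t2 = c.((rec X. d.c.(X + X + c.0)\{b,d} + (b.(X\{b} + X\{b,c,d}))\{a,c,d}) + (rec X. d.c.(X + X + c.0)\{b,d} + (b.(X\{b} + X\{b,c,d}))\{a,c,d}) + c.0)\{b,d} | -c-> t3
  t3 = ((rec X. d.c.(X + X + c.0)\{b,d} + (b.(X\{b} + X\{b,c,d}))\{a,c,d}) + (rec X. d.c.(X + X + c.0)\{b,d} + (b.(X\{b} + X\{b,c,d}))\{a,c,d}) + c.0)\{b,d} | -c-> t4
  t4 = 0\{b,d} | (no moves)
Run σ = ⟨dcc⟩ on Q: start {t0}
  step 1 (d): {t2}
  step 2 (c): {t3}
  step 3 (c): {t4}
  Q completes σ.
Run σ = ⟨dcc⟩ on P: start {s0}
  step 1 (d): {s2}
  step 2 (c): {s3}
  step 3 (c): no successor for P

traces(P) ≠ traces(Q) — witness ⟨dcc⟩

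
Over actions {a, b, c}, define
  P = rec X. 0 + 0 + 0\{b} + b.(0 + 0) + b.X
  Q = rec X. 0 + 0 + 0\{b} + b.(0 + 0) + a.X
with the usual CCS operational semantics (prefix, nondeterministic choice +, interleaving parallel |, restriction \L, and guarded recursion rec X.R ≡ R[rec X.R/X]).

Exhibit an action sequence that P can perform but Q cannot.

bb

P's transition system — 2 states:
  u0 = rec X. 0 + 0 + 0\{b} + b.(0 + 0) + b.X has moves -b-> u0, -b-> u1
  u1 = 0 + 0 has moves deadlocked
Q's transition system — 2 states:
  v0 = rec X. 0 + 0 + 0\{b} + b.(0 + 0) + a.X has moves -a-> v0, -b-> v1
  v1 = 0 + 0 has moves deadlocked
Run σ = ⟨bb⟩ on P: start {u0}
  after b @ step 1: {u0, u1}
  after b @ step 2: {u0, u1}
  — P admits the full trace.
Run σ = ⟨bb⟩ on Q: start {v0}
  after b @ step 1: {v1}
  after b @ step 2: no successor for Q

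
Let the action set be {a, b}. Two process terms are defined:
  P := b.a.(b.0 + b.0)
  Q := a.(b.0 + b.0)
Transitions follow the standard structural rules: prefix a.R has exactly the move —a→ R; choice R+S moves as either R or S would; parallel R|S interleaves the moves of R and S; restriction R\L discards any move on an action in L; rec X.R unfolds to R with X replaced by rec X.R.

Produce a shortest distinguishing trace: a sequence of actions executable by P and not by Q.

P's transition system — 4 states:
  m0 = b.a.(b.0 + b.0) → —b→ m1
  m1 = a.(b.0 + b.0) → —a→ m2
  m2 = b.0 + b.0 → —b→ m3
  m3 = 0 → (no moves)
Q's transition system — 3 states:
  n0 = a.(b.0 + b.0) → —a→ n1
  n1 = b.0 + b.0 → —b→ n2
  n2 = 0 → (no moves)
Executing b from P (initial set {m0}):
  step 1 (b): {m1}
  ✓ P
Executing b from Q (initial set {n0}):
  step 1 (b): no successor for Q

b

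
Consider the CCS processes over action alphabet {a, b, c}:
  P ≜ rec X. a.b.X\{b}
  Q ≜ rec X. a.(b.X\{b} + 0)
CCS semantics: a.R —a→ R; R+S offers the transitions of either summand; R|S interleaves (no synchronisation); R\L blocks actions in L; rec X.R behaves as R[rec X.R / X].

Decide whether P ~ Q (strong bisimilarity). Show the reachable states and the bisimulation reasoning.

P's transition system — 4 states:
  m0 = rec X. a.b.X\{b} ⊢ -a-> m1
  m1 = b.(rec X. a.b.X\{b})\{b} ⊢ -b-> m2
  m2 = (rec X. a.b.X\{b})\{b} ⊢ -a-> m3
  m3 = (b.(rec X. a.b.X\{b})\{b})\{b} ⊢ deadlocked
Q's transition system — 4 states:
  n0 = rec X. a.(b.X\{b} + 0) ⊢ -a-> n1
  n1 = b.(rec X. a.(b.X\{b} + 0))\{b} + 0 ⊢ -b-> n2
  n2 = (rec X. a.(b.X\{b} + 0))\{b} ⊢ -a-> n3
  n3 = (b.(rec X. a.(b.X\{b} + 0))\{b} + 0)\{b} ⊢ deadlocked
Bisimilarity quotient blocks:
  B0 = {m0, n0}
  B1 = {m1, n1}
  B2 = {m2, n2}
  B3 = {m3, n3}
m0 ∈ B0, n0 ∈ B0 → same block

bisimilar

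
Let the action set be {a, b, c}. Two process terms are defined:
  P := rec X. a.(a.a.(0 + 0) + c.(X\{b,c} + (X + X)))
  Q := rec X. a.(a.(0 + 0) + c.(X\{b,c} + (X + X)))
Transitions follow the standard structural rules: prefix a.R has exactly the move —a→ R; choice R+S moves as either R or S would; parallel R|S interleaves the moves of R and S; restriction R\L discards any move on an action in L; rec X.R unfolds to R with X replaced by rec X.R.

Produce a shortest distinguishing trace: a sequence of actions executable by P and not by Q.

aaa

LTS(P): 8 reachable states
  p0 = rec X. a.(a.a.(0 + 0) + c.(X\{b,c} + (X + X))) | =a=> p1
  p1 = a.a.(0 + 0) + c.((rec X. a.(a.a.(0 + 0) + c.(X\{b,c} + (X + X))))\{b,c} + ((rec X. a.(a.a.(0 + 0) + c.(X\{b,c} + (X + X)))) + (rec X. a.(a.a.(0 + 0) + c.(X\{b,c} + (X + X)))))) | =a=> p2, =c=> p3
  p2 = a.(0 + 0) | =a=> p4
  p3 = (rec X. a.(a.a.(0 + 0) + c.(X\{b,c} + (X + X))))\{b,c} + ((rec X. a.(a.a.(0 + 0) + c.(X\{b,c} + (X + X)))) + (rec X. a.(a.a.(0 + 0) + c.(X\{b,c} + (X + X))))) | =a=> p1, =a=> p5
  p4 = 0 + 0 | ∅
  p5 = (a.a.(0 + 0) + c.((rec X. a.(a.a.(0 + 0) + c.(X\{b,c} + (X + X))))\{b,c} + ((rec X. a.(a.a.(0 + 0) + c.(X\{b,c} + (X + X)))) + (rec X. a.(a.a.(0 + 0) + c.(X\{b,c} + (X + X)))))))\{b,c} | =a=> p6
  p6 = (a.(0 + 0))\{b,c} | =a=> p7
  p7 = (0 + 0)\{b,c} | ∅
LTS(Q): 6 reachable states
  q0 = rec X. a.(a.(0 + 0) + c.(X\{b,c} + (X + X))) | =a=> q1
  q1 = a.(0 + 0) + c.((rec X. a.(a.(0 + 0) + c.(X\{b,c} + (X + X))))\{b,c} + ((rec X. a.(a.(0 + 0) + c.(X\{b,c} + (X + X)))) + (rec X. a.(a.(0 + 0) + c.(X\{b,c} + (X + X)))))) | =a=> q2, =c=> q3
  q2 = 0 + 0 | ∅
  q3 = (rec X. a.(a.(0 + 0) + c.(X\{b,c} + (X + X))))\{b,c} + ((rec X. a.(a.(0 + 0) + c.(X\{b,c} + (X + X)))) + (rec X. a.(a.(0 + 0) + c.(X\{b,c} + (X + X))))) | =a=> q1, =a=> q4
  q4 = (a.(0 + 0) + c.((rec X. a.(a.(0 + 0) + c.(X\{b,c} + (X + X))))\{b,c} + ((rec X. a.(a.(0 + 0) + c.(X\{b,c} + (X + X)))) + (rec X. a.(a.(0 + 0) + c.(X\{b,c} + (X + X)))))))\{b,c} | =a=> q5
  q5 = (0 + 0)\{b,c} | ∅
Run σ = ⟨aaa⟩ on P: start {p0}
  [1] a ⇒ {p1}
  [2] a ⇒ {p2}
  [3] a ⇒ {p4}
  ✓ P
Run σ = ⟨aaa⟩ on Q: start {q0}
  [1] a ⇒ {q1}
  [2] a ⇒ {q2}
  [3] a ⇒ no successor for Q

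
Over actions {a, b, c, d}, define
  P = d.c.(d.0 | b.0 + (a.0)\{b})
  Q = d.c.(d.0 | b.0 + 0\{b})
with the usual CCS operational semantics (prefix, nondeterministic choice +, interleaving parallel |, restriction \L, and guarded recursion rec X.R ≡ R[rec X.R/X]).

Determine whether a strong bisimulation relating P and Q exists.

Reachable graph of P (7 states):
  u0 = d.c.(d.0 | b.0 + (a.0)\{b}) → ··d··> u1
  u1 = c.(d.0 | b.0 + (a.0)\{b}) → ··c··> u2
  u2 = d.0 | b.0 + (a.0)\{b} → ··a··> u3, ··b··> u4, ··d··> u5
  u3 = 0\{b} → (no moves)
  u4 = d.0 | 0 → ··d··> u6
  u5 = 0 | b.0 → ··b··> u6
  u6 = 0 | 0 → (no moves)
Reachable graph of Q (6 states):
  v0 = d.c.(d.0 | b.0 + 0\{b}) → ··d··> v1
  v1 = c.(d.0 | b.0 + 0\{b}) → ··c··> v2
  v2 = d.0 | b.0 + 0\{b} → ··b··> v3, ··d··> v4
  v3 = d.0 | 0 → ··d··> v5
  v4 = 0 | b.0 → ··b··> v5
  v5 = 0 | 0 → (no moves)
Bisimilarity quotient blocks:
  B0 = {u0}
  B1 = {u1}
  B2 = {u2}
  B3 = {u4, v3}
  B4 = {u3, u6, v5}
  B5 = {u5, v4}
  B6 = {v0}
  B7 = {v1}
  B8 = {v2}
u0 ∈ B0, v0 ∈ B6 → different blocks

NO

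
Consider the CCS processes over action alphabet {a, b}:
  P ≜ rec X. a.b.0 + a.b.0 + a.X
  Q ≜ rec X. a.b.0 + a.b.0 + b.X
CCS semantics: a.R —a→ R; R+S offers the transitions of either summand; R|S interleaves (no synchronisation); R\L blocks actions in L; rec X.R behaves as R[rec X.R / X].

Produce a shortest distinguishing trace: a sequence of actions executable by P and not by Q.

aa

P's transition system — 3 states:
  s0 = rec X. a.b.0 + a.b.0 + a.X has moves —a→ s0, —a→ s1
  s1 = b.0 has moves —b→ s2
  s2 = 0 has moves (no moves)
Q's transition system — 3 states:
  t0 = rec X. a.b.0 + a.b.0 + b.X has moves —a→ t1, —b→ t0
  t1 = b.0 has moves —b→ t2
  t2 = 0 has moves (no moves)
Run σ = ⟨aa⟩ on P: start {s0}
  [1] a ⇒ {s0, s1}
  [2] a ⇒ {s0, s1}
  — P admits the full trace.
Run σ = ⟨aa⟩ on Q: start {t0}
  [1] a ⇒ {t1}
  [2] a ⇒ ∅  — Q cannot continue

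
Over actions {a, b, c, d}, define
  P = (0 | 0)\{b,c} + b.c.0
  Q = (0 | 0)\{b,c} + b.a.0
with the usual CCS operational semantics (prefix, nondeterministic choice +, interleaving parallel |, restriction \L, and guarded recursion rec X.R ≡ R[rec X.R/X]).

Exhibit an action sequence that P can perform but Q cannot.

LTS(P): 3 reachable states
  p0 = (0 | 0)\{b,c} + b.c.0 has moves --b--▸ p1
  p1 = c.0 has moves --c--▸ p2
  p2 = 0 has moves ∅
LTS(Q): 3 reachable states
  q0 = (0 | 0)\{b,c} + b.a.0 has moves --b--▸ q1
  q1 = a.0 has moves --a--▸ q2
  q2 = 0 has moves ∅
Executing bc from P (initial set {p0}):
  after b @ step 1: {p1}
  after c @ step 2: {p2}
  P completes σ.
Executing bc from Q (initial set {q0}):
  after b @ step 1: {q1}
  after c @ step 2: ∅  — Q cannot continue

bc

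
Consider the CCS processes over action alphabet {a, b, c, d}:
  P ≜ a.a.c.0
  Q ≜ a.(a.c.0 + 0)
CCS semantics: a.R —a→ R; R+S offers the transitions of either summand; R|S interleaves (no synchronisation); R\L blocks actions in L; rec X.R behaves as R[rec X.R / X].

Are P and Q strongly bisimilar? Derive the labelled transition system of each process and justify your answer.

P ~ Q

P's transition system — 4 states:
  p0 = a.a.c.0 has moves —a→ p1
  p1 = a.c.0 has moves —a→ p2
  p2 = c.0 has moves —c→ p3
  p3 = 0 has moves (no moves)
Q's transition system — 4 states:
  q0 = a.(a.c.0 + 0) has moves —a→ q1
  q1 = a.c.0 + 0 has moves —a→ q2
  q2 = c.0 has moves —c→ q3
  q3 = 0 has moves (no moves)
Bisimilarity quotient blocks:
  B0 = {p0, q0}
  B1 = {p1, q1}
  B2 = {p2, q2}
  B3 = {p3, q3}
p0 ∈ B0, q0 ∈ B0 → same block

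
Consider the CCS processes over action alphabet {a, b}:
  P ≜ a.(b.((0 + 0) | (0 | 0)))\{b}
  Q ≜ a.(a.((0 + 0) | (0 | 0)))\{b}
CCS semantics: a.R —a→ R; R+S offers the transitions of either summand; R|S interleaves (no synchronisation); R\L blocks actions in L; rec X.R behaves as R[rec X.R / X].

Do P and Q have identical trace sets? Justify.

LTS(P): 2 reachable states
  m0 = a.(b.((0 + 0) | (0 | 0)))\{b} :: —a→ m1
  m1 = (b.((0 + 0) | (0 | 0)))\{b} :: ∅
LTS(Q): 3 reachable states
  n0 = a.(a.((0 + 0) | (0 | 0)))\{b} :: —a→ n1
  n1 = (a.((0 + 0) | (0 | 0)))\{b} :: —a→ n2
  n2 = ((0 + 0) | (0 | 0))\{b} :: ∅
Trace ⟨aa⟩ through Q, begin at {n0}:
  after a @ step 1: {n1}
  after a @ step 2: {n2}
  ✓ Q
Trace ⟨aa⟩ through P, begin at {m0}:
  after a @ step 1: {m1}
  after a @ step 2: ∅  — P cannot continue

traces(P) ≠ traces(Q) — witness ⟨aa⟩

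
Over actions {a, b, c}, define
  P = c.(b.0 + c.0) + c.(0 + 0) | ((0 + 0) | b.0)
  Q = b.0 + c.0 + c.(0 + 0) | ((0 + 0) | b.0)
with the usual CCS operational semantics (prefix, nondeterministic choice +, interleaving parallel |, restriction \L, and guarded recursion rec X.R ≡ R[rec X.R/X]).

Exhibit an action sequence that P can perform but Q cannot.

P's transition system — 6 states:
  m0 = c.(b.0 + c.0) + c.(0 + 0) | ((0 + 0) | b.0) ⊢ ··b··> m1, ··c··> m2, ··c··> m3
  m1 = c.(0 + 0) | ((0 + 0) | 0) ⊢ ··c··> m4
  m2 = (0 + 0) | ((0 + 0) | b.0) ⊢ ··b··> m4
  m3 = b.0 + c.0 ⊢ ··b··> m5, ··c··> m5
  m4 = (0 + 0) | ((0 + 0) | 0) ⊢ (no moves)
  m5 = 0 ⊢ (no moves)
Q's transition system — 5 states:
  n0 = b.0 + c.0 + c.(0 + 0) | ((0 + 0) | b.0) ⊢ ··b··> n1, ··b··> n2, ··c··> n1, ··c··> n3
  n1 = 0 ⊢ (no moves)
  n2 = c.(0 + 0) | ((0 + 0) | 0) ⊢ ··c··> n4
  n3 = (0 + 0) | ((0 + 0) | b.0) ⊢ ··b··> n4
  n4 = (0 + 0) | ((0 + 0) | 0) ⊢ (no moves)
Executing cc from P (initial set {m0}):
  [1] c ⇒ {m2, m3}
  [2] c ⇒ {m5}
  P completes σ.
Executing cc from Q (initial set {n0}):
  [1] c ⇒ {n1, n3}
  [2] c ⇒ ∅ (Q stuck)

cc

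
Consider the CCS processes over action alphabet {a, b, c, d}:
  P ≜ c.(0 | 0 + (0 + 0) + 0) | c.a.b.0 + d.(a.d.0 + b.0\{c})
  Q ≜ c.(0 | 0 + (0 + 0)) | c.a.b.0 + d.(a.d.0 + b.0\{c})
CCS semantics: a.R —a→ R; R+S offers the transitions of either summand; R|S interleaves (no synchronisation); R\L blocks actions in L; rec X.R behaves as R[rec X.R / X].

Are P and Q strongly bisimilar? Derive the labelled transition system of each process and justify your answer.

bisimilar

LTS(P): 12 reachable states
  m0 = c.(0 | 0 + (0 + 0) + 0) | c.a.b.0 + d.(a.d.0 + b.0\{c}) ⊢ ··c··> m1, ··c··> m2, ··d··> m3
  m1 = (0 | 0 + (0 + 0) + 0) | c.a.b.0 ⊢ ··c··> m4
  m2 = c.(0 | 0 + (0 + 0) + 0) | a.b.0 ⊢ ··a··> m5, ··c··> m4
  m3 = a.d.0 + b.0\{c} ⊢ ··a··> m6, ··b··> m7
  m4 = (0 | 0 + (0 + 0) + 0) | a.b.0 ⊢ ··a··> m8
  m5 = c.(0 | 0 + (0 + 0) + 0) | b.0 ⊢ ··b··> m9, ··c··> m8
  m6 = d.0 ⊢ ··d··> m10
  m7 = 0\{c} ⊢ stopped
  m8 = (0 | 0 + (0 + 0) + 0) | b.0 ⊢ ··b··> m11
  m9 = c.(0 | 0 + (0 + 0) + 0) | 0 ⊢ ··c··> m11
  m10 = 0 ⊢ stopped
  m11 = (0 | 0 + (0 + 0) + 0) | 0 ⊢ stopped
LTS(Q): 12 reachable states
  n0 = c.(0 | 0 + (0 + 0)) | c.a.b.0 + d.(a.d.0 + b.0\{c}) ⊢ ··c··> n1, ··c··> n2, ··d··> n3
  n1 = (0 | 0 + (0 + 0)) | c.a.b.0 ⊢ ··c··> n4
  n2 = c.(0 | 0 + (0 + 0)) | a.b.0 ⊢ ··a··> n5, ··c··> n4
  n3 = a.d.0 + b.0\{c} ⊢ ··a··> n6, ··b··> n7
  n4 = (0 | 0 + (0 + 0)) | a.b.0 ⊢ ··a··> n8
  n5 = c.(0 | 0 + (0 + 0)) | b.0 ⊢ ··b··> n9, ··c··> n8
  n6 = d.0 ⊢ ··d··> n10
  n7 = 0\{c} ⊢ stopped
  n8 = (0 | 0 + (0 + 0)) | b.0 ⊢ ··b··> n11
  n9 = c.(0 | 0 + (0 + 0)) | 0 ⊢ ··c··> n11
  n10 = 0 ⊢ stopped
  n11 = (0 | 0 + (0 + 0)) | 0 ⊢ stopped
Coarsest stable partition (strong bisimilarity classes):
  B0 = {m0, n0}
  B1 = {m3, n3}
  B2 = {m10, m11, m7, n10, n11, n7}
  B3 = {m6, n6}
  B4 = {m2, n2}
  B5 = {m5, n5}
  B6 = {m8, n8}
  B7 = {m9, n9}
  B8 = {m4, n4}
  B9 = {m1, n1}
m0 ∈ B0, n0 ∈ B0 → same block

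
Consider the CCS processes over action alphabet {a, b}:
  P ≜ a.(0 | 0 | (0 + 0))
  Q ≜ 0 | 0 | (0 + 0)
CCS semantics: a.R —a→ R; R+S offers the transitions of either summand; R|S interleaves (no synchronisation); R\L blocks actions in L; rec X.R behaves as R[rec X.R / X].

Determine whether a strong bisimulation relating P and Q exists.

LTS(P): 2 reachable states
  s0 = a.(0 | 0 | (0 + 0)) | ··a··> s1
  s1 = 0 | 0 | (0 + 0) | stopped
LTS(Q): 1 reachable states
  t0 = 0 | 0 | (0 + 0) | stopped
Bisimilarity quotient blocks:
  B0 = {s0}
  B1 = {s1, t0}
s0 ∈ B0, t0 ∈ B1 → different blocks

not bisimilar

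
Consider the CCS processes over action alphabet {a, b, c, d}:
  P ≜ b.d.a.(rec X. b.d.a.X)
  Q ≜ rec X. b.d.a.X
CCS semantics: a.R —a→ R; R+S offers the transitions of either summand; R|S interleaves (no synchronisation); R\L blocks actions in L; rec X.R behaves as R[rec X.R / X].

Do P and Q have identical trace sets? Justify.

LTS(P): 4 reachable states
  u0 = b.d.a.(rec X. b.d.a.X) :: =b=> u1
  u1 = d.a.(rec X. b.d.a.X) :: =d=> u2
  u2 = a.(rec X. b.d.a.X) :: =a=> u3
  u3 = rec X. b.d.a.X :: =b=> u1
LTS(Q): 3 reachable states
  v0 = rec X. b.d.a.X :: =b=> v1
  v1 = d.a.(rec X. b.d.a.X) :: =d=> v2
  v2 = a.(rec X. b.d.a.X) :: =a=> v0
Coarsest stable partition (strong bisimilarity classes):
  B0 = {u0, u3, v0}
  B1 = {u1, v1}
  B2 = {u2, v2}
u0 ∈ B0, v0 ∈ B0 → same block
Bisimilar ⇒ trace-equivalent.

YES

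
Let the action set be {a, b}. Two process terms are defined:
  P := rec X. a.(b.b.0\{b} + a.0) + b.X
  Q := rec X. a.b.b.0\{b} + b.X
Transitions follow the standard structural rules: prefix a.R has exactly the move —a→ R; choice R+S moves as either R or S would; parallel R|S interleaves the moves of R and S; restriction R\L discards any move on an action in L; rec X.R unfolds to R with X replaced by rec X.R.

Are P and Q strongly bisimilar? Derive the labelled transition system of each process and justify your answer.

not bisimilar

P's transition system — 5 states:
  p0 = rec X. a.(b.b.0\{b} + a.0) + b.X → =a=> p1, =b=> p0
  p1 = b.b.0\{b} + a.0 → =a=> p2, =b=> p3
  p2 = 0 → stopped
  p3 = b.0\{b} → =b=> p4
  p4 = 0\{b} → stopped
Q's transition system — 4 states:
  q0 = rec X. a.b.b.0\{b} + b.X → =a=> q1, =b=> q0
  q1 = b.b.0\{b} → =b=> q2
  q2 = b.0\{b} → =b=> q3
  q3 = 0\{b} → stopped
Bisimilarity quotient blocks:
  B0 = {p0}
  B1 = {p1}
  B2 = {p2, p4, q3}
  B3 = {p3, q2}
  B4 = {q0}
  B5 = {q1}
p0 ∈ B0, q0 ∈ B4 → different blocks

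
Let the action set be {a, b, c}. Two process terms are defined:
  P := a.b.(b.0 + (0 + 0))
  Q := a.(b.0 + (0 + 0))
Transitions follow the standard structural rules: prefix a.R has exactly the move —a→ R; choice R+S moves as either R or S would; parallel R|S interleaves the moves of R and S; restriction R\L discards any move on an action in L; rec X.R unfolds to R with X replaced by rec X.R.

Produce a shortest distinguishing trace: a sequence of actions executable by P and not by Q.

LTS(P): 4 reachable states
  p0 = a.b.(b.0 + (0 + 0)) has moves ··a··> p1
  p1 = b.(b.0 + (0 + 0)) has moves ··b··> p2
  p2 = b.0 + (0 + 0) has moves ··b··> p3
  p3 = 0 has moves (no moves)
LTS(Q): 3 reachable states
  q0 = a.(b.0 + (0 + 0)) has moves ··a··> q1
  q1 = b.0 + (0 + 0) has moves ··b··> q2
  q2 = 0 has moves (no moves)
Executing abb from P (initial set {p0}):
  step 1 (a): {p1}
  step 2 (b): {p2}
  step 3 (b): {p3}
  — P admits the full trace.
Executing abb from Q (initial set {q0}):
  step 1 (a): {q1}
  step 2 (b): {q2}
  step 3 (b): ∅  — Q cannot continue

abb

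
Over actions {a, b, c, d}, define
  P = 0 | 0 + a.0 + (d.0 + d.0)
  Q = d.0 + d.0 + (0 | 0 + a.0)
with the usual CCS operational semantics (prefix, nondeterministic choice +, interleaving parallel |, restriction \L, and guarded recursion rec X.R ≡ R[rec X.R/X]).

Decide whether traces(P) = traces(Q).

P's transition system — 2 states:
  s0 = 0 | 0 + a.0 + (d.0 + d.0) | —a→ s1, —d→ s1
  s1 = 0 | ∅
Q's transition system — 2 states:
  t0 = d.0 + d.0 + (0 | 0 + a.0) | —a→ t1, —d→ t1
  t1 = 0 | ∅
Partition-refinement fixed point:
  B0 = {s0, t0}
  B1 = {s1, t1}
s0 ∈ B0, t0 ∈ B0 → same block
Bisimilar ⇒ trace-equivalent.

YES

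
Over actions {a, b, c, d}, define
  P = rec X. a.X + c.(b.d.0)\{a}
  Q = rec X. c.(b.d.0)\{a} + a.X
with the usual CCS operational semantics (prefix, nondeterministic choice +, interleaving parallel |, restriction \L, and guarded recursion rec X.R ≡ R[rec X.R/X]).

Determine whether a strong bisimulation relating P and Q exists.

P ~ Q

LTS(P): 4 reachable states
  u0 = rec X. a.X + c.(b.d.0)\{a} :: ··a··> u0, ··c··> u1
  u1 = (b.d.0)\{a} :: ··b··> u2
  u2 = (d.0)\{a} :: ··d··> u3
  u3 = 0\{a} :: ·
LTS(Q): 4 reachable states
  v0 = rec X. c.(b.d.0)\{a} + a.X :: ··a··> v0, ··c··> v1
  v1 = (b.d.0)\{a} :: ··b··> v2
  v2 = (d.0)\{a} :: ··d··> v3
  v3 = 0\{a} :: ·
Bisimilarity quotient blocks:
  B0 = {u0, v0}
  B1 = {u1, v1}
  B2 = {u2, v2}
  B3 = {u3, v3}
u0 ∈ B0, v0 ∈ B0 → same block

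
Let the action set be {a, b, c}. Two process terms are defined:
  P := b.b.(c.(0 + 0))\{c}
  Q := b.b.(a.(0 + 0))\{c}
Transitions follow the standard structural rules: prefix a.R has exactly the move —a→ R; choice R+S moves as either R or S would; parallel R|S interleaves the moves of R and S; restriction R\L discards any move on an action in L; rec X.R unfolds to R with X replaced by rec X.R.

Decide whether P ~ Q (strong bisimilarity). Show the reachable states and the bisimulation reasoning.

NO

LTS(P): 3 reachable states
  s0 = b.b.(c.(0 + 0))\{c} :: ··b··> s1
  s1 = b.(c.(0 + 0))\{c} :: ··b··> s2
  s2 = (c.(0 + 0))\{c} :: ·
LTS(Q): 4 reachable states
  t0 = b.b.(a.(0 + 0))\{c} :: ··b··> t1
  t1 = b.(a.(0 + 0))\{c} :: ··b··> t2
  t2 = (a.(0 + 0))\{c} :: ··a··> t3
  t3 = (0 + 0)\{c} :: ·
Partition-refinement fixed point:
  B0 = {s0}
  B1 = {s1}
  B2 = {s2, t3}
  B3 = {t0}
  B4 = {t1}
  B5 = {t2}
s0 ∈ B0, t0 ∈ B3 → different blocks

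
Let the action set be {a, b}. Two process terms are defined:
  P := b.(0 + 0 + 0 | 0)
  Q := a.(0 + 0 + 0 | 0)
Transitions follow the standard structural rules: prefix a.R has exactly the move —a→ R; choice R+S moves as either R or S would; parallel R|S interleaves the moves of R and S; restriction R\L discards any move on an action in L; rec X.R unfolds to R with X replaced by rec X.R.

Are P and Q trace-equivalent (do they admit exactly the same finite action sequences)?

traces(P) ≠ traces(Q) — witness ⟨b⟩

LTS(P): 2 reachable states
  m0 = b.(0 + 0 + 0 | 0) :: ··b··> m1
  m1 = 0 + 0 + 0 | 0 :: ·
LTS(Q): 2 reachable states
  n0 = a.(0 + 0 + 0 | 0) :: ··a··> n1
  n1 = 0 + 0 + 0 | 0 :: ·
Trace ⟨b⟩ through P, begin at {m0}:
  after b @ step 1: {m1}
  — P admits the full trace.
Trace ⟨b⟩ through Q, begin at {n0}:
  after b @ step 1: no successor for Q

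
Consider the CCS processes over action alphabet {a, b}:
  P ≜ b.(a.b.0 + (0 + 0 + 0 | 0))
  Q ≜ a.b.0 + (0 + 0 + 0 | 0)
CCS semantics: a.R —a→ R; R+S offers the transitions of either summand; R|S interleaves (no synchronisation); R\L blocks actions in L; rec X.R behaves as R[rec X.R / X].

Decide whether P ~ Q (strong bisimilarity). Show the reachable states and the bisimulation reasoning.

LTS(P): 4 reachable states
  s0 = b.(a.b.0 + (0 + 0 + 0 | 0)) :: ··b··> s1
  s1 = a.b.0 + (0 + 0 + 0 | 0) :: ··a··> s2
  s2 = b.0 :: ··b··> s3
  s3 = 0 :: ∅
LTS(Q): 3 reachable states
  t0 = a.b.0 + (0 + 0 + 0 | 0) :: ··a··> t1
  t1 = b.0 :: ··b··> t2
  t2 = 0 :: ∅
Partition-refinement fixed point:
  B0 = {s0}
  B1 = {s1, t0}
  B2 = {s2, t1}
  B3 = {s3, t2}
s0 ∈ B0, t0 ∈ B1 → different blocks

NO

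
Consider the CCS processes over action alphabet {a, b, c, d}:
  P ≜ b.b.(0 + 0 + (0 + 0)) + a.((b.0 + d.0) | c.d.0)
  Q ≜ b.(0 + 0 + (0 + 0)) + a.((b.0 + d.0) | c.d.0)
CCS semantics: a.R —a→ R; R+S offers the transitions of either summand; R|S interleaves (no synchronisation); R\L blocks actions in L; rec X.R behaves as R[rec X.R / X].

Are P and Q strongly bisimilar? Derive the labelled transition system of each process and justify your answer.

NO

Reachable graph of P (9 states):
  s0 = b.b.(0 + 0 + (0 + 0)) + a.((b.0 + d.0) | c.d.0) → -a-> s1, -b-> s2
  s1 = (b.0 + d.0) | c.d.0 → -b-> s3, -c-> s4, -d-> s3
  s2 = b.(0 + 0 + (0 + 0)) → -b-> s5
  s3 = 0 | c.d.0 → -c-> s6
  s4 = (b.0 + d.0) | d.0 → -b-> s6, -d-> s6, -d-> s7
  s5 = 0 + 0 + (0 + 0) → stopped
  s6 = 0 | d.0 → -d-> s8
  s7 = (b.0 + d.0) | 0 → -b-> s8, -d-> s8
  s8 = 0 | 0 → stopped
Reachable graph of Q (8 states):
  t0 = b.(0 + 0 + (0 + 0)) + a.((b.0 + d.0) | c.d.0) → -a-> t1, -b-> t2
  t1 = (b.0 + d.0) | c.d.0 → -b-> t3, -c-> t4, -d-> t3
  t2 = 0 + 0 + (0 + 0) → stopped
  t3 = 0 | c.d.0 → -c-> t5
  t4 = (b.0 + d.0) | d.0 → -b-> t5, -d-> t5, -d-> t6
  t5 = 0 | d.0 → -d-> t7
  t6 = (b.0 + d.0) | 0 → -b-> t7, -d-> t7
  t7 = 0 | 0 → stopped
Bisimilarity quotient blocks:
  B0 = {s0}
  B1 = {s1, t1}
  B2 = {s3, t3}
  B3 = {s6, t5}
  B4 = {s5, s8, t2, t7}
  B5 = {s4, t4}
  B6 = {s7, t6}
  B7 = {s2}
  B8 = {t0}
s0 ∈ B0, t0 ∈ B8 → different blocks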